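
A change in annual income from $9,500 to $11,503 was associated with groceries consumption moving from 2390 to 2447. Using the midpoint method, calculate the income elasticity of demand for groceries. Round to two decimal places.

0.12

%ΔQ = (2447 − 2390)/[(2390+2447)/2] = 57/2418.5 ≈ 0.0236.
%ΔI = (11,503 − 9,500)/[(9,500+11,503)/2] = 2003/10501.5 ≈ 0.1907.
E_I = %ΔQ/%ΔI ≈ 0.12.
E_I ∈ (0,1): normal good (necessity).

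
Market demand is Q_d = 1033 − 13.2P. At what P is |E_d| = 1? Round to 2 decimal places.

39.13

For linear demand Q_d = a − bP, E = −bP/(a − bP). |E| = 1 ⇒ bP = a − bP ⇒ P = a/(2b).
P = 1033/(2·13.2) ≈ 39.13.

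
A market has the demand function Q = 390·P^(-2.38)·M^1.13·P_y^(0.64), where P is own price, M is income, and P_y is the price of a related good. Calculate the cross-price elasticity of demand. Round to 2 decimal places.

For a Cobb–Douglas (constant-elasticity) form Q = A·P_y^α·…, the elasticity with respect to P_y equals the exponent α at every point.
Here the exponent on P_y is 0.64, so the cross-price elasticity of demand is 0.64.

0.64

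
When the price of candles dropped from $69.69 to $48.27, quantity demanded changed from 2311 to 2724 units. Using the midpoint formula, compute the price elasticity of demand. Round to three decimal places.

-0.452

%ΔQ = (2724 − 2311)/[(2311 + 2724)/2] = 413/2517.5 ≈ 0.1641.
%Δp = (48.27 − 69.69)/[(69.69 + 48.27)/2] = -21.42/58.98 ≈ -0.3632.
Arc elasticity E = %ΔQ/%Δp ≈ 0.1641/-0.3632 ≈ -0.452.
|E| < 1: demand is inelastic over this range.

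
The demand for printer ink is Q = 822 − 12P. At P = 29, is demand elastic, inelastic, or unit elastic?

At P = 29, Q = 474.
dQ/dP = −12.
Point elasticity E = (dQ/dP)·(P/Q) = -12 × 29/474 ≈ -0.734.
|E| ≈ 0.734 < 1, so demand is inelastic.

inelastic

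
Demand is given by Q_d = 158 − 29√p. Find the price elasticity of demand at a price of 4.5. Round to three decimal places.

-0.319

At p = 4.5, Q_d = 96.4817.
dQ_d/dp = −29/(2√p) = −29/(2·2.1213).
Point elasticity E = (dQ_d/dp)·(p/Q_d) = -6.8354 × 4.5/96.4817 ≈ -0.319.
|E| < 1, so demand is inelastic at this price.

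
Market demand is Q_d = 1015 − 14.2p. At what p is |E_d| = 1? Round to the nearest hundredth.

For linear demand Q_d = a − bp, E = −bp/(a − bp). |E| = 1 ⇒ bp = a − bp ⇒ p = a/(2b).
p = 1015/(2·14.2) ≈ 35.74.

35.74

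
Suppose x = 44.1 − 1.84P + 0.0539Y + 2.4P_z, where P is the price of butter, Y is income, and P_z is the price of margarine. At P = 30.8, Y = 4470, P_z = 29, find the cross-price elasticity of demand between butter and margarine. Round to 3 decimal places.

0.234

First evaluate x: 44.1 − 1.84(30.8) + 0.0539(4470) + 2.4(29) = 44.1 − 56.672 + 240.933 + 69.6 = 297.961.
∂x/∂P_z = +2.4, so E_xy = 2.4·(29/297.961) ≈ 0.234.
E_xy > 0: the goods are substitutes.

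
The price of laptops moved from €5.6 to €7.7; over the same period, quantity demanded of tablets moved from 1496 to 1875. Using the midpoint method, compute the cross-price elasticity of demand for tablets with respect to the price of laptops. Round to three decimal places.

0.712

%ΔQ_x = (1875 − 1496)/[(1496+1875)/2] = 379/1685.5 ≈ 0.2249.
%ΔP_y = (7.7 − 5.6)/[(5.6+7.7)/2] ≈ 0.3158.
E_xy = 0.2249/0.3158 ≈ 0.712.
E_xy > 0, so tablets and laptops are substitutes.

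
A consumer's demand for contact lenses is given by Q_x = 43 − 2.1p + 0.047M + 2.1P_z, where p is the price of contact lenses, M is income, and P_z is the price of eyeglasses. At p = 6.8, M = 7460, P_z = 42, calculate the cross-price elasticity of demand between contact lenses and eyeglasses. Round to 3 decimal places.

At the given point, Q_x = 43 − 2.1(6.8) + 0.047(7460) + 2.1(42) = 43 − 14.28 + 350.62 + 88.2 = 467.54.
∂Q_x/∂P_z = +2.1, so E_xy = 2.1·(42/467.54) ≈ 0.189.
E_xy > 0: the goods are substitutes.

0.189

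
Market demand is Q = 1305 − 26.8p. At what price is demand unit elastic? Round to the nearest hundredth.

24.35

For linear demand Q = a − bp, E = −bp/(a − bp). |E| = 1 ⇒ bp = a − bp ⇒ p = a/(2b).
p = 1305/(2·26.8) ≈ 24.35.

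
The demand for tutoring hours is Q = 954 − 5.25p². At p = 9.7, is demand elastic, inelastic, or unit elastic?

At p = 9.7, Q = 460.0275.
dQ/dp = −2·5.25·p = −101.85.
Point elasticity E = (dQ/dp)·(p/Q) = -101.85 × 9.7/460.0275 ≈ -2.148.
|E| ≈ 2.148 > 1, so demand is elastic.

elastic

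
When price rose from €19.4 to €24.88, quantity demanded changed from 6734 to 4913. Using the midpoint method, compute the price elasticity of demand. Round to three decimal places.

%ΔQ = (4913 − 6734)/[(6734 + 4913)/2] = -1821/5823.5 ≈ -0.3127.
%ΔP = (24.88 − 19.4)/[(19.4 + 24.88)/2] = 5.48/22.14 ≈ 0.2475.
Arc elasticity E = %ΔQ/%ΔP ≈ -0.3127/0.2475 ≈ -1.263.
|E| > 1: demand is elastic over this range.

-1.263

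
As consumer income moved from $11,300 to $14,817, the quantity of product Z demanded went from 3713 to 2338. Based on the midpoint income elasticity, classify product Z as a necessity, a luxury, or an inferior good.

inferior

%ΔQ = (2338 − 3713)/[(3713+2338)/2] = -1375/3025.5 ≈ -0.4545.
%ΔY = (14,817 − 11,300)/[(11,300+14,817)/2] = 3517/13058.5 ≈ 0.2693.
E_I = %ΔQ/%ΔY ≈ -1.687.
E_I < 0: inferior good.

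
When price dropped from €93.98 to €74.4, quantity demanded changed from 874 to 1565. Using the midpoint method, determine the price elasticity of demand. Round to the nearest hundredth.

%Δq = (1565 − 874)/[(874 + 1565)/2] = 691/1219.5 ≈ 0.5666.
%ΔP = (74.4 − 93.98)/[(93.98 + 74.4)/2] = -19.58/84.19 ≈ -0.2326.
Arc elasticity E = %Δq/%ΔP ≈ 0.5666/-0.2326 ≈ -2.44.
|E| > 1: demand is elastic over this range.

-2.44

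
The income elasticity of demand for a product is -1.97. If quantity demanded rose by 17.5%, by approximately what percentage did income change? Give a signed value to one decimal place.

-8.9

%ΔQ ≈ E × %ΔI ⇒ %ΔI = %ΔQ / E = (17.5%)/(-1.97) ≈ -8.9%.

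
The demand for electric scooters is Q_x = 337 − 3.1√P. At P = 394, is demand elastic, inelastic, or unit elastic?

At P = 394, Q_x = 275.4668.
dQ_x/dP = −3.1/(2√P) = −3.1/(2·19.8494).
Point elasticity E = (dQ_x/dP)·(P/Q_x) = -0.0781 × 394/275.4668 ≈ -0.112.
|E| ≈ 0.112 < 1, so demand is inelastic.

inelastic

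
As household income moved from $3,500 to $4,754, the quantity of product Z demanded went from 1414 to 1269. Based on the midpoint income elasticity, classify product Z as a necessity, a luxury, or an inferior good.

inferior

%ΔQ = (1269 − 1414)/[(1414+1269)/2] = -145/1341.5 ≈ -0.1081.
%ΔM = (4,754 − 3,500)/[(3,500+4,754)/2] = 1254/4127 ≈ 0.3039.
E_I = %ΔQ/%ΔM ≈ -0.356.
E_I < 0: inferior good.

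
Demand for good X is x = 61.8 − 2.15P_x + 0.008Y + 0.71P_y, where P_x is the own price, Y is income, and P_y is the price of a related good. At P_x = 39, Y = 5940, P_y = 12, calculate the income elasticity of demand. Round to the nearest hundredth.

1.40

Substituting, x = 61.8 − 2.15(39) + 0.008(5940) + 0.71(12) = 61.8 − 83.85 + 47.52 + 8.52 = 33.99.
∂x/∂Y = +0.008, so E_I = 0.008·(5940/33.99) ≈ 1.40.
E_I > 1: normal good (luxury).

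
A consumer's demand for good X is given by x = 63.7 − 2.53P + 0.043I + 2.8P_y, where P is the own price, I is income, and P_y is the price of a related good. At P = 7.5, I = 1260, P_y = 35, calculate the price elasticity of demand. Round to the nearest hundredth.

-0.10

x = 63.7 − 2.53(7.5) + 0.043(1260) + 2.8(35) = 63.7 − 18.975 + 54.18 + 98 = 196.905.
∂x/∂P = −2.53, so E_p = (−2.53)·(7.5/196.905) ≈ -0.10.
|E_p| < 1: demand is inelastic.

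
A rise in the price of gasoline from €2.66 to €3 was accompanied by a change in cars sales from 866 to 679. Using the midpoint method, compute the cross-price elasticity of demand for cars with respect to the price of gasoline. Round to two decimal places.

-2.01

%ΔQ_x = (679 − 866)/[(866+679)/2] = -187/772.5 ≈ -0.2421.
%ΔP_y = (3 − 2.66)/[(2.66+3)/2] ≈ 0.1201.
E_xy = -0.2421/0.1201 ≈ -2.01.
E_xy < 0, so cars and gasoline are complements.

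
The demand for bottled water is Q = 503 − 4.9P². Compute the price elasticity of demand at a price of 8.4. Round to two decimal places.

At P = 8.4, Q = 157.256.
dQ/dP = −2·4.9·P = −82.32.
Point elasticity E = (dQ/dP)·(P/Q) = -82.32 × 8.4/157.256 ≈ -4.40.
|E| > 1, so demand is elastic at this price.

-4.40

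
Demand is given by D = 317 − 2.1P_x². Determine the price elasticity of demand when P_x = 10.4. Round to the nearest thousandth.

At P_x = 10.4, D = 89.864.
dD/dP_x = −2·2.1·P_x = −43.68.
Point elasticity E = (dD/dP_x)·(P_x/D) = -43.68 × 10.4/89.864 ≈ -5.055.
|E| > 1, so demand is elastic at this price.

-5.055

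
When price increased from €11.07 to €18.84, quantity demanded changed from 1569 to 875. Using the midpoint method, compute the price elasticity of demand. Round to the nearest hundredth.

-1.09

%ΔQ = (875 − 1569)/[(1569 + 875)/2] = -694/1222 ≈ -0.5679.
%ΔP = (18.84 − 11.07)/[(11.07 + 18.84)/2] = 7.77/14.955 ≈ 0.5196.
Arc elasticity E = %ΔQ/%ΔP ≈ -0.5679/0.5196 ≈ -1.09.
|E| > 1: demand is elastic over this range.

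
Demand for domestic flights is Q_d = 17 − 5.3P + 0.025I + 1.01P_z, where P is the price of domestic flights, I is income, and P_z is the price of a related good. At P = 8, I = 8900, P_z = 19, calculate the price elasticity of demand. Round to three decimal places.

At the given point, Q_d = 17 − 5.3(8) + 0.025(8900) + 1.01(19) = 17 − 42.4 + 222.5 + 19.19 = 216.29.
∂Q_d/∂P = −5.3, so E_p = (−5.3)·(8/216.29) ≈ -0.196.
|E_p| < 1: demand is inelastic.

-0.196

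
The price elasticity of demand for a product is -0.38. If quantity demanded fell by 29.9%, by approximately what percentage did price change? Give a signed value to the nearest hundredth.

%ΔQ ≈ E × %ΔP ⇒ %ΔP = %ΔQ / E = (-29.9%)/(-0.38) ≈ 78.68%.

78.68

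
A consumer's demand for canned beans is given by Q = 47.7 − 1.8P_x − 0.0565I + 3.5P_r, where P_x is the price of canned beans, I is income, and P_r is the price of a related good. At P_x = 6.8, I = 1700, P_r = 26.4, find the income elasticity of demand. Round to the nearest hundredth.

-3.02

Evaluating quantity at (P_x, I, P_r) gives Q = 47.7 − 1.8(6.8) − 0.0565(1700) + 3.5(26.4) = 47.7 − 12.24 − 96.05 + 92.4 = 31.81.
∂Q/∂I = −0.0565, so E_I = -0.0565·(1700/31.81) ≈ -3.02.
E_I < 0: inferior good.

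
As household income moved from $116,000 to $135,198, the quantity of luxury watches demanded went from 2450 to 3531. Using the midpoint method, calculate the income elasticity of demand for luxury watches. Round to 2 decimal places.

2.36

%ΔQ = (3531 − 2450)/[(2450+3531)/2] = 1081/2990.5 ≈ 0.3615.
%ΔM = (135,198 − 116,000)/[(116,000+135,198)/2] = 19198/125599 ≈ 0.1529.
E_I = %ΔQ/%ΔM ≈ 2.36.
E_I > 1: normal good (luxury).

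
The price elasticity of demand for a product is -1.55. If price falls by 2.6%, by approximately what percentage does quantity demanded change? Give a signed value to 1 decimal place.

4.0

%ΔQ ≈ E × %ΔP = (-1.55) × (-2.6%) ≈ 4.0%.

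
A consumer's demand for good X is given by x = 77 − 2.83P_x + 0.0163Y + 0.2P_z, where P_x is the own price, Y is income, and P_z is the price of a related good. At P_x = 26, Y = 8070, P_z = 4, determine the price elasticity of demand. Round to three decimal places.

-0.542

Substituting, x = 77 − 2.83(26) + 0.0163(8070) + 0.2(4) = 77 − 73.58 + 131.541 + 0.8 = 135.761.
∂x/∂P_x = −2.83, so E_p = (−2.83)·(26/135.761) ≈ -0.542.
|E_p| < 1: demand is inelastic.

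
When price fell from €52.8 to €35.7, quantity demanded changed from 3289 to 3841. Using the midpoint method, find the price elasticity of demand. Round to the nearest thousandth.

-0.401

%Δq = (3841 − 3289)/[(3289 + 3841)/2] = 552/3565 ≈ 0.1548.
%Δp = (35.7 − 52.8)/[(52.8 + 35.7)/2] = -17.1/44.25 ≈ -0.3864.
Arc elasticity E = %Δq/%Δp ≈ 0.1548/-0.3864 ≈ -0.401.
|E| < 1: demand is inelastic over this range.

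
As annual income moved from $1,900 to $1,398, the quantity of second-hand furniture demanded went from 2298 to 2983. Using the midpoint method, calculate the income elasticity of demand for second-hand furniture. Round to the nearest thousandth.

%ΔQ = (2983 − 2298)/[(2298+2983)/2] = 685/2640.5 ≈ 0.2594.
%ΔI = (1,398 − 1,900)/[(1,900+1,398)/2] = -502/1649 ≈ -0.3044.
E_I = %ΔQ/%ΔI ≈ -0.852.
E_I < 0: inferior good.

-0.852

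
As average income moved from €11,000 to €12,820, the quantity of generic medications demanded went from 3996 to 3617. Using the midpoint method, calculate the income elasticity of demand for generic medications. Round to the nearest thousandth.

-0.652

%ΔQ = (3617 − 3996)/[(3996+3617)/2] = -379/3806.5 ≈ -0.0996.
%ΔM = (12,820 − 11,000)/[(11,000+12,820)/2] = 1820/11910 ≈ 0.1528.
E_I = %ΔQ/%ΔM ≈ -0.652.
E_I < 0: inferior good.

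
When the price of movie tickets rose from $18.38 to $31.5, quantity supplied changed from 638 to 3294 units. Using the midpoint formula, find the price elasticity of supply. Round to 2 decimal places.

2.57

%ΔQ = (3294 − 638)/[(638 + 3294)/2] = 2656/1966 ≈ 1.3510.
%Δp = (31.5 − 18.38)/[(18.38 + 31.5)/2] = 13.12/24.94 ≈ 0.5261.
Arc elasticity E = %ΔQ/%Δp ≈ 1.3510/0.5261 ≈ 2.57.
|E| > 1: supply is elastic over this range.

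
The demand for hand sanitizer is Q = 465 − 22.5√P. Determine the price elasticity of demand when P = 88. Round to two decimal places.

-0.42

At P = 88, Q = 253.9313.
dQ/dP = −22.5/(2√P) = −22.5/(2·9.3808).
Point elasticity E = (dQ/dP)·(P/Q) = -1.1993 × 88/253.9313 ≈ -0.42.
|E| < 1, so demand is inelastic at this price.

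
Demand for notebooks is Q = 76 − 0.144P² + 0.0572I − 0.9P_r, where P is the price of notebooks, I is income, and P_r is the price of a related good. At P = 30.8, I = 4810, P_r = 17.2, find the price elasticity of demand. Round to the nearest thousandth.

-1.373

Evaluating quantity at (P, I, P_r) gives Q = 76 − 0.144(30.8)² + 0.0572(4810) − 0.9(17.2) = 76 − 136.6042 + 275.132 − 15.48 = 199.0478.
∂Q/∂P = −2·0.144·P = -8.8704, so E_p = -8.8704·(30.8/199.0478) ≈ -1.373.
|E_p| > 1: demand is elastic.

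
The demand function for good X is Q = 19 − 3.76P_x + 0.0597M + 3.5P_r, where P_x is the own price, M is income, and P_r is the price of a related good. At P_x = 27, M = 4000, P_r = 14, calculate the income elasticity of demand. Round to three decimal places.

Evaluating quantity at (P_x, M, P_r) gives Q = 19 − 3.76(27) + 0.0597(4000) + 3.5(14) = 19 − 101.52 + 238.8 + 49 = 205.28.
∂Q/∂M = +0.0597, so E_I = 0.0597·(4000/205.28) ≈ 1.163.
E_I > 1: normal good (luxury).

1.163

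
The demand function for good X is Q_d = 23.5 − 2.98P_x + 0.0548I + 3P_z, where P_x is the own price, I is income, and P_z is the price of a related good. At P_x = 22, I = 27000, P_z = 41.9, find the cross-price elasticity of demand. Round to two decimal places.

0.08

Evaluating quantity at (P_x, I, P_z) gives Q_d = 23.5 − 2.98(22) + 0.0548(27000) + 3(41.9) = 23.5 − 65.56 + 1479.6 + 125.7 = 1563.24.
∂Q_d/∂P_z = +3, so E_xy = 3·(41.9/1563.24) ≈ 0.08.
E_xy > 0: the goods are substitutes.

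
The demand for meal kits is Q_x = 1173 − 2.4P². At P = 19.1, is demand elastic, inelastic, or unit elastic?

At P = 19.1, Q_x = 297.456.
dQ_x/dP = −2·2.4·P = −91.68.
Point elasticity E = (dQ_x/dP)·(P/Q_x) = -91.68 × 19.1/297.456 ≈ -5.887.
|E| ≈ 5.887 > 1, so demand is elastic.

elastic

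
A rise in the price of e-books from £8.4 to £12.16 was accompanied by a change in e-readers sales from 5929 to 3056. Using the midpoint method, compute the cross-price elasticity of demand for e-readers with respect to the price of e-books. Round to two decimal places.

-1.75

%ΔQ_x = (3056 − 5929)/[(5929+3056)/2] = -2873/4492.5 ≈ -0.6395.
%ΔP_y = (12.16 − 8.4)/[(8.4+12.16)/2] ≈ 0.3658.
E_xy = -0.6395/0.3658 ≈ -1.75.
E_xy < 0, so e-readers and e-books are complements.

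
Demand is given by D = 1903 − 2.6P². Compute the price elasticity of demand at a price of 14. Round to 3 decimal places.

-0.731

At P = 14, D = 1393.4.
dD/dP = −2·2.6·P = −72.8.
Point elasticity E = (dD/dP)·(P/D) = -72.8 × 14/1393.4 ≈ -0.731.
|E| < 1, so demand is inelastic at this price.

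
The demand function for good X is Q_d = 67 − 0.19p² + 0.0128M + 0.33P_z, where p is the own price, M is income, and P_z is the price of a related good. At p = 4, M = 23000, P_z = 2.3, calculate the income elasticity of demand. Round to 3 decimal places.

0.820

Substituting, Q_d = 67 − 0.19(4)² + 0.0128(23000) + 0.33(2.3) = 67 − 3.04 + 294.4 + 0.759 = 359.119.
∂Q_d/∂M = +0.0128, so E_I = 0.0128·(23000/359.119) ≈ 0.820.
E_I ∈ (0,1): normal good (necessity).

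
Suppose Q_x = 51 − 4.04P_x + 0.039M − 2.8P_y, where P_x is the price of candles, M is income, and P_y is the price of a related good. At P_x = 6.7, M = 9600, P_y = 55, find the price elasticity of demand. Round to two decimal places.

At the given point, Q_x = 51 − 4.04(6.7) + 0.039(9600) − 2.8(55) = 51 − 27.068 + 374.4 − 154 = 244.332.
∂Q_x/∂P_x = −4.04, so E_p = (−4.04)·(6.7/244.332) ≈ -0.11.
|E_p| < 1: demand is inelastic.

-0.11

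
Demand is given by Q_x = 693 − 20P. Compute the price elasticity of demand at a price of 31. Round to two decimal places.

At P = 31, Q_x = 73.
dQ_x/dP = −20.
Point elasticity E = (dQ_x/dP)·(P/Q_x) = -20 × 31/73 ≈ -8.49.
|E| > 1, so demand is elastic at this price.

-8.49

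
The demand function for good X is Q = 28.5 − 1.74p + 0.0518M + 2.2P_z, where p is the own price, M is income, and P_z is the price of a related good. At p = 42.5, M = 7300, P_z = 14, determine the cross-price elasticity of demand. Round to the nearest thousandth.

0.085

At the given point, Q = 28.5 − 1.74(42.5) + 0.0518(7300) + 2.2(14) = 28.5 − 73.95 + 378.14 + 30.8 = 363.49.
∂Q/∂P_z = +2.2, so E_xy = 2.2·(14/363.49) ≈ 0.085.
E_xy > 0: the goods are substitutes.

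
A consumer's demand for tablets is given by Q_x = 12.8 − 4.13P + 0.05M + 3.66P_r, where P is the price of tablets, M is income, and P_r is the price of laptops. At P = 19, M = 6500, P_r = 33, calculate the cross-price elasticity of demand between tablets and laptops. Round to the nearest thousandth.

Evaluating quantity at (P, M, P_r) gives Q_x = 12.8 − 4.13(19) + 0.05(6500) + 3.66(33) = 12.8 − 78.47 + 325 + 120.78 = 380.11.
∂Q_x/∂P_r = +3.66, so E_xy = 3.66·(33/380.11) ≈ 0.318.
E_xy > 0: the goods are substitutes.

0.318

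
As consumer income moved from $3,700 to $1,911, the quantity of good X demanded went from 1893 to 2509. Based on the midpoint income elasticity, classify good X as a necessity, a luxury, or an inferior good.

inferior

%ΔQ = (2509 − 1893)/[(1893+2509)/2] = 616/2201 ≈ 0.2799.
%ΔI = (1,911 − 3,700)/[(3,700+1,911)/2] = -1789/2805.5 ≈ -0.6377.
E_I = %ΔQ/%ΔI ≈ -0.439.
E_I < 0: inferior good.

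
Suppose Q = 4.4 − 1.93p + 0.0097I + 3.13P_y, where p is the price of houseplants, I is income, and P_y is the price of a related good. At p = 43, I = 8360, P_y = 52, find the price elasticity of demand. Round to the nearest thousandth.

First evaluate Q: 4.4 − 1.93(43) + 0.0097(8360) + 3.13(52) = 4.4 − 82.99 + 81.092 + 162.76 = 165.262.
∂Q/∂p = −1.93, so E_p = (−1.93)·(43/165.262) ≈ -0.502.
|E_p| < 1: demand is inelastic.

-0.502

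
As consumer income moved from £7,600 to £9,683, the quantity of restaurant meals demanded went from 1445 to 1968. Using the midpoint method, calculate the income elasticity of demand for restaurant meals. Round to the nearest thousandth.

1.271

%ΔQ = (1968 − 1445)/[(1445+1968)/2] = 523/1706.5 ≈ 0.3065.
%ΔM = (9,683 − 7,600)/[(7,600+9,683)/2] = 2083/8641.5 ≈ 0.2410.
E_I = %ΔQ/%ΔM ≈ 1.271.
E_I > 1: normal good (luxury).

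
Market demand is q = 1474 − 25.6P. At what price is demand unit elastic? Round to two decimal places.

28.79

For linear demand q = a − bP, E = −bP/(a − bP). |E| = 1 ⇒ bP = a − bP ⇒ P = a/(2b).
P = 1474/(2·25.6) ≈ 28.79.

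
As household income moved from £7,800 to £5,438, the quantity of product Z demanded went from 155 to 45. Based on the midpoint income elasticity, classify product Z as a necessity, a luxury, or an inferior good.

%ΔQ = (45 − 155)/[(155+45)/2] = -110/100 ≈ -1.1000.
%ΔY = (5,438 − 7,800)/[(7,800+5,438)/2] = -2362/6619 ≈ -0.3569.
E_I = %ΔQ/%ΔY ≈ 3.083.
E_I > 1: normal good (luxury).

luxury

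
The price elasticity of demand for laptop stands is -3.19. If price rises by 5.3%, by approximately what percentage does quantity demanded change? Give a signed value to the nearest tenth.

%ΔQ ≈ E × %ΔP = (-3.19) × (5.3%) ≈ -16.9%.

-16.9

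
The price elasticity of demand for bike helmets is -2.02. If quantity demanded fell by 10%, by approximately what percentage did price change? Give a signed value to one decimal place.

%ΔQ ≈ E × %ΔP ⇒ %ΔP = %ΔQ / E = (-10%)/(-2.02) ≈ 5.0%.

5.0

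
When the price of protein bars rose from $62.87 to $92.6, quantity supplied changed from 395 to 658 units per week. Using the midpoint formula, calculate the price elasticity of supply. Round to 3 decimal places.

%ΔQ = (658 − 395)/[(395 + 658)/2] = 263/526.5 ≈ 0.4995.
%ΔP = (92.6 − 62.87)/[(62.87 + 92.6)/2] = 29.73/77.735 ≈ 0.3825.
Arc elasticity E = %ΔQ/%ΔP ≈ 0.4995/0.3825 ≈ 1.306.
|E| > 1: supply is elastic over this range.

1.306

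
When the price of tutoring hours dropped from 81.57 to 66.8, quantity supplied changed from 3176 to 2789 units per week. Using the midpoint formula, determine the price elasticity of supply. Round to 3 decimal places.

0.652

%ΔQ = (2789 − 3176)/[(3176 + 2789)/2] = -387/2982.5 ≈ -0.1298.
%ΔP = (66.8 − 81.57)/[(81.57 + 66.8)/2] = -14.77/74.185 ≈ -0.1991.
Arc elasticity E = %ΔQ/%ΔP ≈ -0.1298/-0.1991 ≈ 0.652.
|E| < 1: supply is inelastic over this range.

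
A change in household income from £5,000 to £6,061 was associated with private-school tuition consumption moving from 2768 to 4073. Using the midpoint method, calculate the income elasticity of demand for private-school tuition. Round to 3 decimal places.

1.989

%ΔQ = (4073 − 2768)/[(2768+4073)/2] = 1305/3420.5 ≈ 0.3815.
%ΔI = (6,061 − 5,000)/[(5,000+6,061)/2] = 1061/5530.5 ≈ 0.1918.
E_I = %ΔQ/%ΔI ≈ 1.989.
E_I > 1: normal good (luxury).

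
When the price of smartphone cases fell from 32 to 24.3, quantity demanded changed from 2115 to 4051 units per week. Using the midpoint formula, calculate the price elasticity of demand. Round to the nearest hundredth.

-2.30

%Δq = (4051 − 2115)/[(2115 + 4051)/2] = 1936/3083 ≈ 0.6280.
%ΔP = (24.3 − 32)/[(32 + 24.3)/2] = -7.7/28.15 ≈ -0.2735.
Arc elasticity E = %Δq/%ΔP ≈ 0.6280/-0.2735 ≈ -2.30.
|E| > 1: demand is elastic over this range.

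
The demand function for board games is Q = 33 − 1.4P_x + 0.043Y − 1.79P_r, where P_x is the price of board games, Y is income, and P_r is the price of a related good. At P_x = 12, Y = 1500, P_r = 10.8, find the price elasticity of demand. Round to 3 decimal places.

At the given point, Q = 33 − 1.4(12) + 0.043(1500) − 1.79(10.8) = 33 − 16.8 + 64.5 − 19.332 = 61.368.
∂Q/∂P_x = −1.4, so E_p = (−1.4)·(12/61.368) ≈ -0.274.
|E_p| < 1: demand is inelastic.

-0.274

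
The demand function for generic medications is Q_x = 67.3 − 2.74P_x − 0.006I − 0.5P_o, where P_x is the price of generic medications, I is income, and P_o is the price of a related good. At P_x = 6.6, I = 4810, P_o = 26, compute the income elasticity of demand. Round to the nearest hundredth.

-3.92

At the given point, Q_x = 67.3 − 2.74(6.6) − 0.006(4810) − 0.5(26) = 67.3 − 18.084 − 28.86 − 13 = 7.356.
∂Q_x/∂I = −0.006, so E_I = -0.006·(4810/7.356) ≈ -3.92.
E_I < 0: inferior good.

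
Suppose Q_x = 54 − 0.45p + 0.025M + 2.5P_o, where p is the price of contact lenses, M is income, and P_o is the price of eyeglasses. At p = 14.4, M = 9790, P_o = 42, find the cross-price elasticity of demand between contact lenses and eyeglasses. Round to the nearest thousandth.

Q_x = 54 − 0.45(14.4) + 0.025(9790) + 2.5(42) = 54 − 6.48 + 244.75 + 105 = 397.27.
∂Q_x/∂P_o = +2.5, so E_xy = 2.5·(42/397.27) ≈ 0.264.
E_xy > 0: the goods are substitutes.

0.264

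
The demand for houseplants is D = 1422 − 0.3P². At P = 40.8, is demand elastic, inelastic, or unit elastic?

elastic

At P = 40.8, D = 922.608.
dD/dP = −2·0.3·P = −24.48.
Point elasticity E = (dD/dP)·(P/D) = -24.48 × 40.8/922.608 ≈ -1.083.
|E| ≈ 1.083 > 1, so demand is elastic.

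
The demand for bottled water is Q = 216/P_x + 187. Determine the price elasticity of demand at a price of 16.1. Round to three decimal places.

-0.067

At P_x = 16.1, Q = 200.4161.
dQ/dP_x = −216/P_x² = −0.8333.
Point elasticity E = (dQ/dP_x)·(P_x/Q) = -0.8333 × 16.1/200.4161 ≈ -0.067.
|E| < 1, so demand is inelastic at this price.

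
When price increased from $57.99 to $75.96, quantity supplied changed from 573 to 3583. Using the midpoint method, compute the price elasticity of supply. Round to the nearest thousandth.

%ΔQ = (3583 − 573)/[(573 + 3583)/2] = 3010/2078 ≈ 1.4485.
%ΔP = (75.96 − 57.99)/[(57.99 + 75.96)/2] = 17.97/66.975 ≈ 0.2683.
Arc elasticity E = %ΔQ/%ΔP ≈ 1.4485/0.2683 ≈ 5.399.
|E| > 1: supply is elastic over this range.

5.399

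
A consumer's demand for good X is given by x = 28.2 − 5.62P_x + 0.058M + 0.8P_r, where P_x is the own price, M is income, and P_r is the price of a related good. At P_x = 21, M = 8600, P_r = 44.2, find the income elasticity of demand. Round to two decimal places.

Substituting, x = 28.2 − 5.62(21) + 0.058(8600) + 0.8(44.2) = 28.2 − 118.02 + 498.8 + 35.36 = 444.34.
∂x/∂M = +0.058, so E_I = 0.058·(8600/444.34) ≈ 1.12.
E_I > 1: normal good (luxury).

1.12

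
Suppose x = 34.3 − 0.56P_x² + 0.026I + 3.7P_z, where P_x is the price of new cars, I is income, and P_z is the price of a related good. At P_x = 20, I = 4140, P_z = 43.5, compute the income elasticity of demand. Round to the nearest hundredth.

1.36

Evaluating quantity at (P_x, I, P_z) gives x = 34.3 − 0.56(20)² + 0.026(4140) + 3.7(43.5) = 34.3 − 224 + 107.64 + 160.95 = 78.89.
∂x/∂I = +0.026, so E_I = 0.026·(4140/78.89) ≈ 1.36.
E_I > 1: normal good (luxury).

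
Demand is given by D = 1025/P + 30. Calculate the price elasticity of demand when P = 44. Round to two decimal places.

At P = 44, D = 53.2955.
dD/dP = −1025/P² = −0.5294.
Point elasticity E = (dD/dP)·(P/D) = -0.5294 × 44/53.2955 ≈ -0.44.
|E| < 1, so demand is inelastic at this price.

-0.44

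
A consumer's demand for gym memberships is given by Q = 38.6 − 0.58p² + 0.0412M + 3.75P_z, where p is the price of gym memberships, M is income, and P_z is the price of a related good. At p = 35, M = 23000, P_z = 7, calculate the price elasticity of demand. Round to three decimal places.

At the given point, Q = 38.6 − 0.58(35)² + 0.0412(23000) + 3.75(7) = 38.6 − 710.5 + 947.6 + 26.25 = 301.95.
∂Q/∂p = −2·0.58·p = -40.6, so E_p = -40.6·(35/301.95) ≈ -4.706.
|E_p| > 1: demand is elastic.

-4.706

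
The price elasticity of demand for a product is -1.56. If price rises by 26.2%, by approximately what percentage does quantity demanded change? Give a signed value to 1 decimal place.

-40.9

%ΔQ ≈ E × %ΔP = (-1.56) × (26.2%) ≈ -40.9%.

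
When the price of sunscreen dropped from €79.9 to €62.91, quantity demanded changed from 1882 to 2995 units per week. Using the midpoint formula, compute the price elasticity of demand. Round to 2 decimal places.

%ΔQ = (2995 − 1882)/[(1882 + 2995)/2] = 1113/2438.5 ≈ 0.4564.
%Δp = (62.91 − 79.9)/[(79.9 + 62.91)/2] = -16.99/71.405 ≈ -0.2379.
Arc elasticity E = %ΔQ/%Δp ≈ 0.4564/-0.2379 ≈ -1.92.
|E| > 1: demand is elastic over this range.

-1.92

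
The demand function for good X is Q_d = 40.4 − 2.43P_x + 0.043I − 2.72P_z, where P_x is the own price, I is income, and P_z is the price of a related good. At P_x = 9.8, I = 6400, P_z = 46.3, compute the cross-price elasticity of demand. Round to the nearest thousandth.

-0.759

At the given point, Q_d = 40.4 − 2.43(9.8) + 0.043(6400) − 2.72(46.3) = 40.4 − 23.814 + 275.2 − 125.936 = 165.85.
∂Q_d/∂P_z = −2.72, so E_xy = -2.72·(46.3/165.85) ≈ -0.759.
E_xy < 0: the goods are complements.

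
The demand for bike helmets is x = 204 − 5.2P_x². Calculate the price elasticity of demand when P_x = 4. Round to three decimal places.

-1.377

At P_x = 4, x = 120.8.
dx/dP_x = −2·5.2·P_x = −41.6.
Point elasticity E = (dx/dP_x)·(P_x/x) = -41.6 × 4/120.8 ≈ -1.377.
|E| > 1, so demand is elastic at this price.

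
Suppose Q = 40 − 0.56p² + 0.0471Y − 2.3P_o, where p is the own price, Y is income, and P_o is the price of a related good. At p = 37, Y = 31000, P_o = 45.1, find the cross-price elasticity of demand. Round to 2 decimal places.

-0.16

Q = 40 − 0.56(37)² + 0.0471(31000) − 2.3(45.1) = 40 − 766.64 + 1460.1 − 103.73 = 629.73.
∂Q/∂P_o = −2.3, so E_xy = -2.3·(45.1/629.73) ≈ -0.16.
E_xy < 0: the goods are complements.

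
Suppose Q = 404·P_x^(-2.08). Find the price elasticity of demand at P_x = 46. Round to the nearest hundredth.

For a Cobb–Douglas (constant-elasticity) form Q = A·P_x^α·…, the elasticity with respect to P_x equals the exponent α at every point.
Here the exponent on P_x is -2.08, so the price elasticity of demand is -2.08.

-2.08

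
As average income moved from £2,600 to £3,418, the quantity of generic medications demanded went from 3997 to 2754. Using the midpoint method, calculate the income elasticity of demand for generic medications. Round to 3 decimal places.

%ΔQ = (2754 − 3997)/[(3997+2754)/2] = -1243/3375.5 ≈ -0.3682.
%ΔI = (3,418 − 2,600)/[(2,600+3,418)/2] = 818/3009 ≈ 0.2719.
E_I = %ΔQ/%ΔI ≈ -1.355.
E_I < 0: inferior good.

-1.355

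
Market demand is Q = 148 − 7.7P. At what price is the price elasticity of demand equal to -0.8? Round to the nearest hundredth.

Set −bP/(a − bP) = −0.8 ⇒ bP = 0.8(a − bP) ⇒ bP(1+0.8) = 0.8·a.
P = 0.8·148/(7.7·1.8) ≈ 8.54.

8.54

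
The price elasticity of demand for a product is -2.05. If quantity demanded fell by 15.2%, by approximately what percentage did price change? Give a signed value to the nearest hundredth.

%ΔQ ≈ E × %ΔP ⇒ %ΔP = %ΔQ / E = (-15.2%)/(-2.05) ≈ 7.41%.

7.41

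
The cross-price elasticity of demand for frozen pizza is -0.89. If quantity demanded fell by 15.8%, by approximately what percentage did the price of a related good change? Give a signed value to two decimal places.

%ΔQ ≈ E × %ΔP_y ⇒ %ΔP_y = %ΔQ / E = (-15.8%)/(-0.89) ≈ 17.75%.

17.75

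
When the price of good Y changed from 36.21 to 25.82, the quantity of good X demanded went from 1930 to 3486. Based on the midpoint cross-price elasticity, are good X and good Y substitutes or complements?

complements

%ΔQ_x = (3486 − 1930)/[(1930+3486)/2] = 1556/2708 ≈ 0.5746.
%ΔP_y = (25.82 − 36.21)/[(36.21+25.82)/2] ≈ -0.3350.
E_xy = 0.5746/-0.3350 ≈ -1.715.
E_xy < 0, so the goods are complements.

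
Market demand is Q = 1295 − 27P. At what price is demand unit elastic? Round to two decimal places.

23.98

For linear demand Q = a − bP, E = −bP/(a − bP). |E| = 1 ⇒ bP = a − bP ⇒ P = a/(2b).
P = 1295/(2·27) ≈ 23.98.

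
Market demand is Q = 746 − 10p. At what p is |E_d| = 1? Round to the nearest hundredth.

For linear demand Q = a − bp, E = −bp/(a − bp). |E| = 1 ⇒ bp = a − bp ⇒ p = a/(2b).
p = 746/(2·10) = 37.30.

37.30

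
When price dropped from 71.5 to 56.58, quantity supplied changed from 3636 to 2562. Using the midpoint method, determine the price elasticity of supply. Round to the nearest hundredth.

1.49

%ΔQ = (2562 − 3636)/[(3636 + 2562)/2] = -1074/3099 ≈ -0.3466.
%Δp = (56.58 − 71.5)/[(71.5 + 56.58)/2] = -14.92/64.04 ≈ -0.2330.
Arc elasticity E = %ΔQ/%Δp ≈ -0.3466/-0.2330 ≈ 1.49.
|E| > 1: supply is elastic over this range.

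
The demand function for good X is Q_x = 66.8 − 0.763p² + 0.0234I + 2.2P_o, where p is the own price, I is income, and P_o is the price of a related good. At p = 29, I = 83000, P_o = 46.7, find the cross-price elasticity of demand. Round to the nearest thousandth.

At the given point, Q_x = 66.8 − 0.763(29)² + 0.0234(83000) + 2.2(46.7) = 66.8 − 641.683 + 1942.2 + 102.74 = 1470.057.
∂Q_x/∂P_o = +2.2, so E_xy = 2.2·(46.7/1470.057) ≈ 0.070.
E_xy > 0: the goods are substitutes.

0.070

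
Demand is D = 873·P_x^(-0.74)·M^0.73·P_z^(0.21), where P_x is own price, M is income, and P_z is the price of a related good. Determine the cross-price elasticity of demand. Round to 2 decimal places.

For a Cobb–Douglas (constant-elasticity) form D = A·P_z^α·…, the elasticity with respect to P_z equals the exponent α at every point.
Here the exponent on P_z is 0.21, so the cross-price elasticity of demand is 0.21.

0.21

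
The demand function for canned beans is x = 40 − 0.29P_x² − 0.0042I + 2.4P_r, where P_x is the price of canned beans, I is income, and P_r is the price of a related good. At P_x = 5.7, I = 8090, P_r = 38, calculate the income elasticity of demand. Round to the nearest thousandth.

Evaluating quantity at (P_x, I, P_r) gives x = 40 − 0.29(5.7)² − 0.0042(8090) + 2.4(38) = 40 − 9.4221 − 33.978 + 91.2 = 87.7999.
∂x/∂I = −0.0042, so E_I = -0.0042·(8090/87.7999) ≈ -0.387.
E_I < 0: inferior good.

-0.387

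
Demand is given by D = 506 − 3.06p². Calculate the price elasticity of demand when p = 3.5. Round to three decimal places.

-0.160

At p = 3.5, D = 468.515.
dD/dp = −2·3.06·p = −21.42.
Point elasticity E = (dD/dp)·(p/D) = -21.42 × 3.5/468.515 ≈ -0.160.
|E| < 1, so demand is inelastic at this price.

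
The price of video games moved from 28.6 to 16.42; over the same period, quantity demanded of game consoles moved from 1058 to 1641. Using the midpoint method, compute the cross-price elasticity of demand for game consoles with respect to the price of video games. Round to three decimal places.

%ΔQ_x = (1641 − 1058)/[(1058+1641)/2] = 583/1349.5 ≈ 0.4320.
%ΔP_y = (16.42 − 28.6)/[(28.6+16.42)/2] ≈ -0.5411.
E_xy = 0.4320/-0.5411 ≈ -0.798.
E_xy < 0, so game consoles and video games are complements.

-0.798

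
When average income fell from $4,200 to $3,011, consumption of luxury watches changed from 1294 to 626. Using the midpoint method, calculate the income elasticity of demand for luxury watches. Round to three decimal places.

%ΔQ = (626 − 1294)/[(1294+626)/2] = -668/960 ≈ -0.6958.
%ΔM = (3,011 − 4,200)/[(4,200+3,011)/2] = -1189/3605.5 ≈ -0.3298.
E_I = %ΔQ/%ΔM ≈ 2.110.
E_I > 1: normal good (luxury).

2.110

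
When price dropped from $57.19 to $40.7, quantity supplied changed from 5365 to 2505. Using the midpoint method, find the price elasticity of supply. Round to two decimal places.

%ΔQ = (2505 − 5365)/[(5365 + 2505)/2] = -2860/3935 ≈ -0.7268.
%ΔP = (40.7 − 57.19)/[(57.19 + 40.7)/2] = -16.49/48.945 ≈ -0.3369.
Arc elasticity E = %ΔQ/%ΔP ≈ -0.7268/-0.3369 ≈ 2.16.
|E| > 1: supply is elastic over this range.

2.16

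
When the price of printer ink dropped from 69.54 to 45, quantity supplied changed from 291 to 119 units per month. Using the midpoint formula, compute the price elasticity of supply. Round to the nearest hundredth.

1.96

%Δq = (119 − 291)/[(291 + 119)/2] = -172/205 ≈ -0.8390.
%ΔP = (45 − 69.54)/[(69.54 + 45)/2] = -24.54/57.27 ≈ -0.4285.
Arc elasticity E = %Δq/%ΔP ≈ -0.8390/-0.4285 ≈ 1.96.
|E| > 1: supply is elastic over this range.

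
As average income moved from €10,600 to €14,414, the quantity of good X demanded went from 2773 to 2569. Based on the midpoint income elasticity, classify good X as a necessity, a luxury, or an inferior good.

inferior

%ΔQ = (2569 − 2773)/[(2773+2569)/2] = -204/2671 ≈ -0.0764.
%ΔY = (14,414 − 10,600)/[(10,600+14,414)/2] = 3814/12507 ≈ 0.3049.
E_I = %ΔQ/%ΔY ≈ -0.250.
E_I < 0: inferior good.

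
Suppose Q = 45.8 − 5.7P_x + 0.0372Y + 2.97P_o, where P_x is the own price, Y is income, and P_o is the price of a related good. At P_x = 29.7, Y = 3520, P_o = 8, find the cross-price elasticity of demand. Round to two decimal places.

0.76

First evaluate Q: 45.8 − 5.7(29.7) + 0.0372(3520) + 2.97(8) = 45.8 − 169.29 + 130.944 + 23.76 = 31.214.
∂Q/∂P_o = +2.97, so E_xy = 2.97·(8/31.214) ≈ 0.76.
E_xy > 0: the goods are substitutes.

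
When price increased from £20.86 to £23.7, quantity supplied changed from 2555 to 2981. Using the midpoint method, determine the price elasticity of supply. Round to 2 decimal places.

%ΔQ = (2981 − 2555)/[(2555 + 2981)/2] = 426/2768 ≈ 0.1539.
%Δp = (23.7 − 20.86)/[(20.86 + 23.7)/2] = 2.84/22.28 ≈ 0.1275.
Arc elasticity E = %ΔQ/%Δp ≈ 0.1539/0.1275 ≈ 1.21.
|E| > 1: supply is elastic over this range.

1.21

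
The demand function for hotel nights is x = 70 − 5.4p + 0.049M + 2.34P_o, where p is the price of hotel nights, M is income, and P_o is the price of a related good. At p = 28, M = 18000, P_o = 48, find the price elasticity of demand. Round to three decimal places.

-0.166

At the given point, x = 70 − 5.4(28) + 0.049(18000) + 2.34(48) = 70 − 151.2 + 882 + 112.32 = 913.12.
∂x/∂p = −5.4, so E_p = (−5.4)·(28/913.12) ≈ -0.166.
|E_p| < 1: demand is inelastic.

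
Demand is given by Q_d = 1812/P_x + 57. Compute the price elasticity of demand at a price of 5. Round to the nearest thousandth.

-0.864

At P_x = 5, Q_d = 419.4.
dQ_d/dP_x = −1812/P_x² = −72.48.
Point elasticity E = (dQ_d/dP_x)·(P_x/Q_d) = -72.48 × 5/419.4 ≈ -0.864.
|E| < 1, so demand is inelastic at this price.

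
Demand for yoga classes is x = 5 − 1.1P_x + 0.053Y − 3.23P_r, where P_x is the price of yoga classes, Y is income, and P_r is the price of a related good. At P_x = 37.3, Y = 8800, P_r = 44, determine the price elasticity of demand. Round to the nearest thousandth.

Evaluating quantity at (P_x, Y, P_r) gives x = 5 − 1.1(37.3) + 0.053(8800) − 3.23(44) = 5 − 41.03 + 466.4 − 142.12 = 288.25.
∂x/∂P_x = −1.1, so E_p = (−1.1)·(37.3/288.25) ≈ -0.142.
|E_p| < 1: demand is inelastic.

-0.142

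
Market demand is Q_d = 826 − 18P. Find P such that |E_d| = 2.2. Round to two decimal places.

Set −bP/(a − bP) = −2.2 ⇒ bP = 2.2(a − bP) ⇒ bP(1+2.2) = 2.2·a.
P = 2.2·826/(18·3.2) ≈ 31.55.

31.55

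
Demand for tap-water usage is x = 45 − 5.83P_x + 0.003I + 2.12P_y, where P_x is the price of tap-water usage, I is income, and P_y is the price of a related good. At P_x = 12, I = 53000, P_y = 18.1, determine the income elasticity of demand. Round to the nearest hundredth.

0.92

Evaluating quantity at (P_x, I, P_y) gives x = 45 − 5.83(12) + 0.003(53000) + 2.12(18.1) = 45 − 69.96 + 159 + 38.372 = 172.412.
∂x/∂I = +0.003, so E_I = 0.003·(53000/172.412) ≈ 0.92.
E_I ∈ (0,1): normal good (necessity).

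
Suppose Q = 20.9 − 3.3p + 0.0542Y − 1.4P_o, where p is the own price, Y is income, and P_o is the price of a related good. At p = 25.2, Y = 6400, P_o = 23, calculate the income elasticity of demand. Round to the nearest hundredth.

1.37

First evaluate Q: 20.9 − 3.3(25.2) + 0.0542(6400) − 1.4(23) = 20.9 − 83.16 + 346.88 − 32.2 = 252.42.
∂Q/∂Y = +0.0542, so E_I = 0.0542·(6400/252.42) ≈ 1.37.
E_I > 1: normal good (luxury).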